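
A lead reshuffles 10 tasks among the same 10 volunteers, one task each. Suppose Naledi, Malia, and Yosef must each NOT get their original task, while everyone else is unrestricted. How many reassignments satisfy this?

2656080

Inclusion-exclusion on the 3 forbidden self-matches:
Σ_{j=0}^{3} (-1)^j C(3,j)(10-j)!
= C(3,0)·10! - C(3,1)·9! + C(3,2)·8! - C(3,3)·7!
= 3628800 - 1088640 + 120960 - 5040
= 2656080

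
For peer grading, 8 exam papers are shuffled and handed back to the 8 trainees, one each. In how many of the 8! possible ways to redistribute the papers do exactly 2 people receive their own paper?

7420

Choose which 2 of the 8 are fixed: C(8,2) = 28.
The other 6 form a derangement: !6 = 265.
Total: 28 × 265 = 7420.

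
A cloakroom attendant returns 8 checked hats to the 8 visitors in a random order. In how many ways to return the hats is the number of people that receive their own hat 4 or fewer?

40179

Sum C(8,i)·!(8-i) for i = 0..4:
  i=0: C(8,0)·!8 = 1·14833 = 14833
  i=1: C(8,1)·!7 = 8·1854 = 14832
  i=2: C(8,2)·!6 = 28·265 = 7420
  i=3: C(8,3)·!5 = 56·44 = 2464
  i=4: C(8,4)·!4 = 70·9 = 630
Total = 40179.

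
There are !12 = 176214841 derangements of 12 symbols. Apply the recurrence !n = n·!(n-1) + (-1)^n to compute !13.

!13 = 13·176214841 - 1 = 2290792932.

2290792932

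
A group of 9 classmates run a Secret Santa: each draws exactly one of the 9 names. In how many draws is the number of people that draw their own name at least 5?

1339

# with exactly i fixed is C(9,i)·!(9-i); sum over i=5..9:
  i=5: C(9,5)·!4 = 126·9 = 1134
  i=6: C(9,6)·!3 = 84·2 = 168
  i=7: C(9,7)·!2 = 36·1 = 36
  i=8: C(9,8)·!1 = 9·0 = 0
  i=9: C(9,9)·!0 = 1·1 = 1
Total = 1339.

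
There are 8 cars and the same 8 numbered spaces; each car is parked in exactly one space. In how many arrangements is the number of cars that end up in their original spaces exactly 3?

2464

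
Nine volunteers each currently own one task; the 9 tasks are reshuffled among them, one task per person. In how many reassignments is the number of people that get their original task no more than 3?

355997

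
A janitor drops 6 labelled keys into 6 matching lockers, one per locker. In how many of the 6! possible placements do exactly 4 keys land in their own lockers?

15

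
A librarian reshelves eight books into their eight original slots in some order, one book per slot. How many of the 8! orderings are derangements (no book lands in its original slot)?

14833

Use !n = (n-1)(!(n-1) + !(n-2)).
!8 = 7·(1854 + 265) = 7·2119 = 14833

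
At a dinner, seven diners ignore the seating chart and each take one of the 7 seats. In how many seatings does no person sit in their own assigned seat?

1854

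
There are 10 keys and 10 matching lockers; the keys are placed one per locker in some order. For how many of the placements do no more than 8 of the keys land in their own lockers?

3628799

# with exactly i fixed is C(10,i)·!(10-i); sum over i=0..8:
  i=0: C(10,0)·!10 = 1·1334961 = 1334961
  i=1: C(10,1)·!9 = 10·133496 = 1334960
  i=2: C(10,2)·!8 = 45·14833 = 667485
  i=3: C(10,3)·!7 = 120·1854 = 222480
  i=4: C(10,4)·!6 = 210·265 = 55650
  i=5: C(10,5)·!5 = 252·44 = 11088
  i=6: C(10,6)·!4 = 210·9 = 1890
  i=7: C(10,7)·!3 = 120·2 = 240
  i=8: C(10,8)·!2 = 45·1 = 45
Total = 3628799.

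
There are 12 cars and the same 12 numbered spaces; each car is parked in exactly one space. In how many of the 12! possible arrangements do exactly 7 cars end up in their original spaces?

Pick the 7 fixed positions: C(12,7) = 792 ways.
The remaining 5 must be deranged: !5 = 44.
Total: 792 × 44 = 34848.

34848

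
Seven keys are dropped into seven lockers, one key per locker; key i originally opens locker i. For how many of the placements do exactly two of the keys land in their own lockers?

Choose which 2 of the 7 are fixed: C(7,2) = 21.
The other 5 form a derangement: !5 = 44.
Total: 21 × 44 = 924.

924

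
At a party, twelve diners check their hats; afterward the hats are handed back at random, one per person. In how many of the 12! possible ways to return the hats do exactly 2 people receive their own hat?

88107426

Pick the 2 fixed positions: C(12,2) = 66 ways.
The other 10 form a derangement: !10 = 1334961.
Total: 66 × 1334961 = 88107426.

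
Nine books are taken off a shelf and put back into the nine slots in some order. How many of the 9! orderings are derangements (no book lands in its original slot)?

133496

Recurrence: !9 = 8·(!8 + !7).
!9 = 8·(14833 + 1854) = 8·16687 = 133496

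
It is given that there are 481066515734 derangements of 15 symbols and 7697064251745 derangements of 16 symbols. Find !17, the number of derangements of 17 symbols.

130850092279664

!17 = (17-1)·(!16 + !15) = 16·(7697064251745 + 481066515734) = 16·8178130767479 = 130850092279664.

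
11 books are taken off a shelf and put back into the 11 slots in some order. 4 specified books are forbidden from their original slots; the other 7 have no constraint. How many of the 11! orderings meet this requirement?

Let A_j be the event that the j-th constrained one is fixed. By inclusion-exclusion over the 4 events:
Σ_{j=0}^{4} (-1)^j C(4,j)(11-j)!
= C(4,0)·11! - C(4,1)·10! + C(4,2)·9! - C(4,3)·8! + C(4,4)·7!
= 39916800 - 14515200 + 2177280 - 161280 + 5040
= 27422640

27422640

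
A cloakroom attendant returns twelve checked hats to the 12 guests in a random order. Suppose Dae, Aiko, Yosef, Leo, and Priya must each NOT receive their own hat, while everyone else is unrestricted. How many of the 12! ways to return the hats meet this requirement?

Inclusion-exclusion on the 5 forbidden self-matches:
Σ_{j=0}^{5} (-1)^j C(5,j)(12-j)!
= C(5,0)·12! - C(5,1)·11! + C(5,2)·10! - C(5,3)·9! + C(5,4)·8! - C(5,5)·7!
= 479001600 - 199584000 + 36288000 - 3628800 + 201600 - 5040
= 312273360

312273360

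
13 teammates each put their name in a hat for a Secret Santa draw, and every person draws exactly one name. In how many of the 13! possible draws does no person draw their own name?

The number of derangements of 13 is !13 = Σ_{k=0}^{13} (-1)^k·13!/k!
= 13! - 13!/1! + 13!/2! - 13!/3! + 13!/4! - 13!/5! + 13!/6! - 13!/7! + 13!/8! - 13!/9! + 13!/10! - 13!/11! + 13!/12! - 13!/13!
= 6227020800 - 6227020800 + 3113510400 - 1037836800 + 259459200 - 51891840 + 8648640 - 1235520 + 154440 - 17160 + 1716 - 156 + 13 - 1
= 2290792932

2290792932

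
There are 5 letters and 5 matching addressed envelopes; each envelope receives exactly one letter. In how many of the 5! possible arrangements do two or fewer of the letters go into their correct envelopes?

109

Sum C(5,i)·!(5-i) for i = 0..2:
  i=0: C(5,0)·!5 = 1·44 = 44
  i=1: C(5,1)·!4 = 5·9 = 45
  i=2: C(5,2)·!3 = 10·2 = 20
Total = 109.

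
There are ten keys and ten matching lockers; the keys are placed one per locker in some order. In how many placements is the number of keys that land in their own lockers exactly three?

222480

Pick the 3 fixed positions: C(10,3) = 120 ways.
The other 7 form a derangement: !7 = 1854.
Total: 120 × 1854 = 222480.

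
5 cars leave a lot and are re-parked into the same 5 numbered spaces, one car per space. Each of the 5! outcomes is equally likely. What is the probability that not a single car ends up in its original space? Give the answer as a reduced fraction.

Favorable outcomes: !5 = 44.
Total outcomes: 5! = 120.
Probability = 44/120 = 11/30.

11/30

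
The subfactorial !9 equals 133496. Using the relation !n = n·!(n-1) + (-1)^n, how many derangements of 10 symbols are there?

!10 = 10·133496 + 1 = 1334961.

1334961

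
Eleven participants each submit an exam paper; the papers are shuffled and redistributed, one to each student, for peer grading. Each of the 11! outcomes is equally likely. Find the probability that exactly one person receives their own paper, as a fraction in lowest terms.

16481/44800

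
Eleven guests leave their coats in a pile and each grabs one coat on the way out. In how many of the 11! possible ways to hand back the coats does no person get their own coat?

By inclusion-exclusion, !11 = Σ (-1)^k · 11!/k! for k=0..11
= 11! - 11!/1! + 11!/2! - 11!/3! + 11!/4! - 11!/5! + 11!/6! - 11!/7! + 11!/8! - 11!/9! + 11!/10! - 11!/11!
= 39916800 - 39916800 + 19958400 - 6652800 + 1663200 - 332640 + 55440 - 7920 + 990 - 110 + 11 - 1
= 14684570

14684570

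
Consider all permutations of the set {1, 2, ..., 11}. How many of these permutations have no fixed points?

14684570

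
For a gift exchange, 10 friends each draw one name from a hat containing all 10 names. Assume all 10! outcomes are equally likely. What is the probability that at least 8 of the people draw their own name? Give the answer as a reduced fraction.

Favorable outcomes: Σ_{i≥8} C(10,i)·!(10-i) = 45·1 + 10·0 + 1·1 = 46.
Total outcomes: 10! = 3628800.
Probability = 46/3628800 = 23/1814400.

23/1814400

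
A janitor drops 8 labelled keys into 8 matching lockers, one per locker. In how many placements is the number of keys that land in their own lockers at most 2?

# with exactly i fixed is C(8,i)·!(8-i); sum over i=0..2:
  i=0: C(8,0)·!8 = 1·14833 = 14833
  i=1: C(8,1)·!7 = 8·1854 = 14832
  i=2: C(8,2)·!6 = 28·265 = 7420
Total = 37085.

37085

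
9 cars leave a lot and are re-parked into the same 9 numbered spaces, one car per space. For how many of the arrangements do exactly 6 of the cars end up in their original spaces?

168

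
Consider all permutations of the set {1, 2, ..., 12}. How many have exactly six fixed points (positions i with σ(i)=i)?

Pick the 6 fixed positions: C(12,6) = 924 ways.
The remaining 6 must be deranged: !6 = 265.
Total: 924 × 265 = 244860.

244860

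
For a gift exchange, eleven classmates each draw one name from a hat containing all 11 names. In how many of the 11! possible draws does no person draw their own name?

Use !n = (n-1)(!(n-1) + !(n-2)).
!11 = 10·(1334961 + 133496) = 10·1468457 = 14684570

14684570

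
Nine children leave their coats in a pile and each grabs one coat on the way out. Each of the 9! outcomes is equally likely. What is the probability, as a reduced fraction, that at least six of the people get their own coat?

Favorable outcomes: Σ_{i≥6} C(9,i)·!(9-i) = 84·2 + 36·1 + 9·0 + 1·1 = 205.
Total outcomes: 9! = 362880.
Probability = 205/362880 = 41/72576.

41/72576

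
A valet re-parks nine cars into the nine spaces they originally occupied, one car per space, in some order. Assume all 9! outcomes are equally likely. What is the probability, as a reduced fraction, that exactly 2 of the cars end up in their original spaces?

103/560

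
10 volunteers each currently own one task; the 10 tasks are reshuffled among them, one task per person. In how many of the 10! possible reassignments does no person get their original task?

1334961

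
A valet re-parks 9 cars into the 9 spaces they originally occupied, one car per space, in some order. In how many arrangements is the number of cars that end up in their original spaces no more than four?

361541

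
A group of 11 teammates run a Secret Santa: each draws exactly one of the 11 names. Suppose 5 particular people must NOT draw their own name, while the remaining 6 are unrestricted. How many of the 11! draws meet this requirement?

25022880

Inclusion-exclusion on the 5 forbidden self-matches:
Σ_{j=0}^{5} (-1)^j C(5,j)(11-j)!
= C(5,0)·11! - C(5,1)·10! + C(5,2)·9! - C(5,3)·8! + C(5,4)·7! - C(5,5)·6!
= 39916800 - 18144000 + 3628800 - 403200 + 25200 - 720
= 25022880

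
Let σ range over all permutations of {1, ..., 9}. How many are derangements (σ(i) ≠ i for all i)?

133496

The number of derangements of 9 is !9 = Σ_{k=0}^{9} (-1)^k·9!/k!
= 9! - 9!/1! + 9!/2! - 9!/3! + 9!/4! - 9!/5! + 9!/6! - 9!/7! + 9!/8! - 9!/9!
= 362880 - 362880 + 181440 - 60480 + 15120 - 3024 + 504 - 72 + 9 - 1
= 133496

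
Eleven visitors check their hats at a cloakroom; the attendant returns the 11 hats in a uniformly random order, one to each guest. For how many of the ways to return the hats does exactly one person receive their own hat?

14684571

Pick the single fixed position: C(11,1) = 11 ways.
The other 10 form a derangement: !10 = 1334961.
Total: 11 × 1334961 = 14684571.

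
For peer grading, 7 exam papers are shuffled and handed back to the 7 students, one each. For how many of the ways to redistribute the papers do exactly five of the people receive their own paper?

21

Choose which 5 of the 7 are fixed: C(7,5) = 21.
The other 2 form a derangement: !2 = 1.
Total: 21 × 1 = 21.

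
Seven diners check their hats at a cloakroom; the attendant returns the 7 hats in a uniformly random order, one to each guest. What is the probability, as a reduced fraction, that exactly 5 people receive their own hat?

1/240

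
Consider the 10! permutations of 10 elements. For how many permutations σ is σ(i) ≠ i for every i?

1334961

!10 is the nearest integer to 10!/e.
10! = 3628800, and 3628800/e ≈ 1334960.92, so !10 = 1334961.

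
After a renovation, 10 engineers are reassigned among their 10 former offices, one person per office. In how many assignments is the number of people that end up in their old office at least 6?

2176

Sum C(10,i)·!(10-i) for i = 6..10:
  i=6: C(10,6)·!4 = 210·9 = 1890
  i=7: C(10,7)·!3 = 120·2 = 240
  i=8: C(10,8)·!2 = 45·1 = 45
  i=9: C(10,9)·!1 = 10·0 = 0
  i=10: C(10,10)·!0 = 1·1 = 1
Total = 2176.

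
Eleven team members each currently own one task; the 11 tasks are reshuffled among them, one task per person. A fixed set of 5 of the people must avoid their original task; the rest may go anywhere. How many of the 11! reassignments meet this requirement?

Inclusion-exclusion on the 5 forbidden self-matches:
Σ_{j=0}^{5} (-1)^j C(5,j)(11-j)!
= C(5,0)·11! - C(5,1)·10! + C(5,2)·9! - C(5,3)·8! + C(5,4)·7! - C(5,5)·6!
= 39916800 - 18144000 + 3628800 - 403200 + 25200 - 720
= 25022880

25022880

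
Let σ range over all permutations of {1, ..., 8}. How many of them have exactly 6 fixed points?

28

Pick the 6 fixed positions: C(8,6) = 28 ways.
The other 2 form a derangement: !2 = 1.
Total: 28 × 1 = 28.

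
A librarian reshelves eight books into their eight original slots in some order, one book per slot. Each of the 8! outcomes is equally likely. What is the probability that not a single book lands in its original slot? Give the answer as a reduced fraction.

2119/5760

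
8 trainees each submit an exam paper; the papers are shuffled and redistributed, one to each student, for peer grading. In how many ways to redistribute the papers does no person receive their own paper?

By inclusion-exclusion, !8 = Σ (-1)^k · 8!/k! for k=0..8
= 8! - 8!/1! + 8!/2! - 8!/3! + 8!/4! - 8!/5! + 8!/6! - 8!/7! + 8!/8!
= 40320 - 40320 + 20160 - 6720 + 1680 - 336 + 56 - 8 + 1
= 14833

14833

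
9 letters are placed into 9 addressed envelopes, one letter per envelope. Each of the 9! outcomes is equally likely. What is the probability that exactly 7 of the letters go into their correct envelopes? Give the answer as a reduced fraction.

Favorable outcomes: C(9,7)·!2 = 36·1 = 36.
Total outcomes: 9! = 362880.
Probability = 36/362880 = 1/10080.

1/10080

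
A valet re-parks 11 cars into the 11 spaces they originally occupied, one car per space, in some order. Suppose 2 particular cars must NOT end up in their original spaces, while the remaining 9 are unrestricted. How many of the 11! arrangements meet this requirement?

33022080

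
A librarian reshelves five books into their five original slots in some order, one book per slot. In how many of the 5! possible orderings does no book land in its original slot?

Recurrence: !5 = 4·(!4 + !3).
!5 = 4·(9 + 2) = 4·11 = 44

44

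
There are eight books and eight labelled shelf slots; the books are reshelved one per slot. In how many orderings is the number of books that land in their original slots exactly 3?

2464

Choose which 3 of the 8 are fixed: C(8,3) = 56.
The remaining 5 must be deranged: !5 = 44.
Total: 56 × 44 = 2464.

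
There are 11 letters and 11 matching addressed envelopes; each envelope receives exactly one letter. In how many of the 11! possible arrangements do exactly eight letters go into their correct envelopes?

330

Pick the 8 fixed positions: C(11,8) = 165 ways.
The other 3 form a derangement: !3 = 2.
Total: 165 × 2 = 330.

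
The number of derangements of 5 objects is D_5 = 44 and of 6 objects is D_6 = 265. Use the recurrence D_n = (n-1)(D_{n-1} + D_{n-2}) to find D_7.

1854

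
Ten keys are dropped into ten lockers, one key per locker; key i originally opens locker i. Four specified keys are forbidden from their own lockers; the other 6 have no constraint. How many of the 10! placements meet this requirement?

2399760

Let A_j be the event that the j-th constrained one is fixed. By inclusion-exclusion over the 4 events:
Σ_{j=0}^{4} (-1)^j C(4,j)(10-j)!
= C(4,0)·10! - C(4,1)·9! + C(4,2)·8! - C(4,3)·7! + C(4,4)·6!
= 3628800 - 1451520 + 241920 - 20160 + 720
= 2399760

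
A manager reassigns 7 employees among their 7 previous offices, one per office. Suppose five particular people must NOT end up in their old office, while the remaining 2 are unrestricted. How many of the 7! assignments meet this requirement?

2428

Inclusion-exclusion on the 5 forbidden self-matches:
Σ_{j=0}^{5} (-1)^j C(5,j)(7-j)!
= C(5,0)·7! - C(5,1)·6! + C(5,2)·5! - C(5,3)·4! + C(5,4)·3! - C(5,5)·2!
= 5040 - 3600 + 1200 - 240 + 30 - 2
= 2428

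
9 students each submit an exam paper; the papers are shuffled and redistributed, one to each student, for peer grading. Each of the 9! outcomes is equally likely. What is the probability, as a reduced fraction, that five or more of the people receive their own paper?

1339/362880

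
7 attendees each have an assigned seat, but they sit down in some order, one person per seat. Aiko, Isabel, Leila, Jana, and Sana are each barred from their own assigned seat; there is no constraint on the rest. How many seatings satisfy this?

2428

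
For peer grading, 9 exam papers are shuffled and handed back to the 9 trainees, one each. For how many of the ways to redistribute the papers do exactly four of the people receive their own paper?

Choose which 4 of the 9 are fixed: C(9,4) = 126.
The other 5 form a derangement: !5 = 44.
Total: 126 × 44 = 5544.

5544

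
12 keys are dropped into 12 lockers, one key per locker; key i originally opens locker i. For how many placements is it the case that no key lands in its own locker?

!12 = 12! · Σ_{k=0}^{12} (-1)^k/k!
= 12! - 12!/1! + 12!/2! - 12!/3! + 12!/4! - 12!/5! + 12!/6! - 12!/7! + 12!/8! - 12!/9! + 12!/10! - 12!/11! + 12!/12!
= 479001600 - 479001600 + 239500800 - 79833600 + 19958400 - 3991680 + 665280 - 95040 + 11880 - 1320 + 132 - 12 + 1
= 176214841

176214841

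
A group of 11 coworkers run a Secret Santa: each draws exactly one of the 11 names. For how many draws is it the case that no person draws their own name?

14684570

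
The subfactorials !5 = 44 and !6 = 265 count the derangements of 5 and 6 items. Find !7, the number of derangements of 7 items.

!7 = (7-1)·(!6 + !5) = 6·(265 + 44) = 6·309 = 1854.

1854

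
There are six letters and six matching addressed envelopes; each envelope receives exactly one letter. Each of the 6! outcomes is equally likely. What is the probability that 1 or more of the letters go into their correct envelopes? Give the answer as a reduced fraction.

91/144

Favorable outcomes: Σ_{i≥1} C(6,i)·!(6-i) = 6·44 + 15·9 + 20·2 + 15·1 + 6·0 + 1·1 = 455.
Total outcomes: 6! = 720.
Probability = 455/720 = 91/144.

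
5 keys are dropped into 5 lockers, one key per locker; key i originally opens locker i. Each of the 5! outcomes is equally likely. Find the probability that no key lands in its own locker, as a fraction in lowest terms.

11/30

Favorable outcomes: !5 = 44.
Total outcomes: 5! = 120.
Probability = 44/120 = 11/30.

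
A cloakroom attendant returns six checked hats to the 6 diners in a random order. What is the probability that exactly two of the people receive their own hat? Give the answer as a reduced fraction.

3/16

Favorable outcomes: C(6,2)·!4 = 15·9 = 135.
Total outcomes: 6! = 720.
Probability = 135/720 = 3/16.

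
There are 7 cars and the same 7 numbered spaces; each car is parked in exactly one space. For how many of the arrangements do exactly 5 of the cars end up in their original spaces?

21

Pick the 5 fixed positions: C(7,5) = 21 ways.
The other 2 form a derangement: !2 = 1.
Total: 21 × 1 = 21.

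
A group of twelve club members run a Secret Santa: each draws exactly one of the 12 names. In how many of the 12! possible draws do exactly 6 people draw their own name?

Choose which 6 of the 12 are fixed: C(12,6) = 924.
The other 6 form a derangement: !6 = 265.
Total: 924 × 265 = 244860.

244860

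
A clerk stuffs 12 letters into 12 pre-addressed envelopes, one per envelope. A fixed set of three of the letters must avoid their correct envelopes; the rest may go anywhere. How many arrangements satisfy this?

369774720

Inclusion-exclusion on the 3 forbidden self-matches:
Σ_{j=0}^{3} (-1)^j C(3,j)(12-j)!
= C(3,0)·12! - C(3,1)·11! + C(3,2)·10! - C(3,3)·9!
= 479001600 - 119750400 + 10886400 - 362880
= 369774720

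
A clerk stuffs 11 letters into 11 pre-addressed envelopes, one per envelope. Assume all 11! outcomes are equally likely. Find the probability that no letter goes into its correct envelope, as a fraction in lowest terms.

1468457/3991680

Favorable outcomes: !11 = 14684570.
Total outcomes: 11! = 39916800.
Probability = 14684570/39916800 = 1468457/3991680.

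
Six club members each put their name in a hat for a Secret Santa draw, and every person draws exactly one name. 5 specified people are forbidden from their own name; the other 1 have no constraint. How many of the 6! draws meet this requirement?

309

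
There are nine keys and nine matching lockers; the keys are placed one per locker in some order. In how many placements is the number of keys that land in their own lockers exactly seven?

Pick the 7 fixed positions: C(9,7) = 36 ways.
The remaining 2 must be deranged: !2 = 1.
Total: 36 × 1 = 36.

36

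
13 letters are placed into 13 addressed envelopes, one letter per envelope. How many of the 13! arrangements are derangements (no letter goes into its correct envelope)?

2290792932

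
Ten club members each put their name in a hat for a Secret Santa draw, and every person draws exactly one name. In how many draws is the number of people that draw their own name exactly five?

11088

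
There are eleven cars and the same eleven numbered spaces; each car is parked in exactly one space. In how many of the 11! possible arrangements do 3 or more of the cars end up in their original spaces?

3205379

Sum C(11,i)·!(11-i) for i = 3..11:
  i=3: C(11,3)·!8 = 165·14833 = 2447445
  i=4: C(11,4)·!7 = 330·1854 = 611820
  i=5: C(11,5)·!6 = 462·265 = 122430
  i=6: C(11,6)·!5 = 462·44 = 20328
  i=7: C(11,7)·!4 = 330·9 = 2970
  i=8: C(11,8)·!3 = 165·2 = 330
  i=9: C(11,9)·!2 = 55·1 = 55
  i=10: C(11,10)·!1 = 11·0 = 0
  i=11: C(11,11)·!0 = 1·1 = 1
Total = 3205379.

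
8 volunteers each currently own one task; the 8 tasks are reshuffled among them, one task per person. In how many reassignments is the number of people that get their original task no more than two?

37085

# with exactly i fixed is C(8,i)·!(8-i); sum over i=0..2:
  i=0: C(8,0)·!8 = 1·14833 = 14833
  i=1: C(8,1)·!7 = 8·1854 = 14832
  i=2: C(8,2)·!6 = 28·265 = 7420
Total = 37085.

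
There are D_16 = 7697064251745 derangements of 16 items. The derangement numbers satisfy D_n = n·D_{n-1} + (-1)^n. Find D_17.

130850092279664

D_17 = 17·7697064251745 - 1 = 130850092279664.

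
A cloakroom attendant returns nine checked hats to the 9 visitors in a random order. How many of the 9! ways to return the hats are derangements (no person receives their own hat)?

133496

Recurrence: !9 = 8·(!8 + !7).
!9 = 8·(14833 + 1854) = 8·16687 = 133496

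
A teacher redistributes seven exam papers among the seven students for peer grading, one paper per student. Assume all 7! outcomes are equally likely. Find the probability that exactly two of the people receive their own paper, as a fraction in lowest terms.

Favorable outcomes: C(7,2)·!5 = 21·44 = 924.
Total outcomes: 7! = 5040.
Probability = 924/5040 = 11/60.

11/60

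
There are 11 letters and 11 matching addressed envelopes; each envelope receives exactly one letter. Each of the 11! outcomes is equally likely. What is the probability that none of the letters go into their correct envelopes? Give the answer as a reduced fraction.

1468457/3991680

Favorable outcomes: !11 = 14684570.
Total outcomes: 11! = 39916800.
Probability = 14684570/39916800 = 1468457/3991680.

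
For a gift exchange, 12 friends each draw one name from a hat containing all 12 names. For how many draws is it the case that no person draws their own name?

!12 is the nearest integer to 12!/e.
12! = 479001600, and 479001600/e ≈ 176214840.93, so !12 = 176214841.

176214841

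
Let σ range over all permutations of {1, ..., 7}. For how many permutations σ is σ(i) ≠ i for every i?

1854

!7 is the nearest integer to 7!/e.
7! = 5040, and 5040/e ≈ 1854.11, so !7 = 1854.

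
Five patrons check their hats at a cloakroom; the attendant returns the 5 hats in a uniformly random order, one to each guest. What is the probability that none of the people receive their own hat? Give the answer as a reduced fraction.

Favorable outcomes: !5 = 44.
Total outcomes: 5! = 120.
Probability = 44/120 = 11/30.

11/30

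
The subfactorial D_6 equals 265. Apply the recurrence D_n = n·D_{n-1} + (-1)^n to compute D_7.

1854

D_7 = 7·265 - 1 = 1854.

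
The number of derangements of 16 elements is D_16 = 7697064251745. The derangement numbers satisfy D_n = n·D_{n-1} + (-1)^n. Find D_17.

D_17 = 17·7697064251745 - 1 = 130850092279664.

130850092279664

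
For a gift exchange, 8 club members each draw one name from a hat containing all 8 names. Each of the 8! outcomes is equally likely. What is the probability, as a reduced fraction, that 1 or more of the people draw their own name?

3641/5760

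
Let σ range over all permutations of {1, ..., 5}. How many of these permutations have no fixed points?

44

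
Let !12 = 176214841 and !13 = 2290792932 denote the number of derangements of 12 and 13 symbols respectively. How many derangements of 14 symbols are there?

32071101049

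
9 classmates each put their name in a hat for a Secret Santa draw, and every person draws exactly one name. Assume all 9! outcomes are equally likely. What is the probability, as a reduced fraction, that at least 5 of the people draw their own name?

Favorable outcomes: Σ_{i≥5} C(9,i)·!(9-i) = 126·9 + 84·2 + 36·1 + 9·0 + 1·1 = 1339.
Total outcomes: 9! = 362880.
Probability = 1339/362880 = 1339/362880.

1339/362880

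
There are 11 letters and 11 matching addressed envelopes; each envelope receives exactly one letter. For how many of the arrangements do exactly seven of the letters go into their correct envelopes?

2970

Pick the 7 fixed positions: C(11,7) = 330 ways.
The remaining 4 must be deranged: !4 = 9.
Total: 330 × 9 = 2970.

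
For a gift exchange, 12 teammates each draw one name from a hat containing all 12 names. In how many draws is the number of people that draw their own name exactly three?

29369120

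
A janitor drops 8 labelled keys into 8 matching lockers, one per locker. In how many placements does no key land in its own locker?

Recurrence: !8 = 8·!7 + (-1)^8.
!8 = 8·1854 + 1 = 14833

14833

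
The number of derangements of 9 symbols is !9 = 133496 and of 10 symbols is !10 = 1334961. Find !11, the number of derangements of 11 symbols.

14684570

!11 = (11-1)·(!10 + !9) = 10·(1334961 + 133496) = 10·1468457 = 14684570.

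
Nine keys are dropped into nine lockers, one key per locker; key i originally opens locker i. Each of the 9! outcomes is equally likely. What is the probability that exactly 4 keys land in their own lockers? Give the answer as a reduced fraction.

11/720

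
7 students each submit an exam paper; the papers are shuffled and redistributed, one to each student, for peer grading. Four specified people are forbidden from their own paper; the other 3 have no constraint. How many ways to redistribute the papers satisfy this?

2790

Inclusion-exclusion on the 4 forbidden self-matches:
Σ_{j=0}^{4} (-1)^j C(4,j)(7-j)!
= C(4,0)·7! - C(4,1)·6! + C(4,2)·5! - C(4,3)·4! + C(4,4)·3!
= 5040 - 2880 + 720 - 96 + 6
= 2790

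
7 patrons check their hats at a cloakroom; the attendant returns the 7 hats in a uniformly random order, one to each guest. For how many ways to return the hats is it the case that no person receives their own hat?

1854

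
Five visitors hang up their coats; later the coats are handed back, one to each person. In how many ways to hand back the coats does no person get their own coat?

!5 = 5! · Σ_{k=0}^{5} (-1)^k/k!
= 5! - 5!/1! + 5!/2! - 5!/3! + 5!/4! - 5!/5!
= 120 - 120 + 60 - 20 + 5 - 1
= 44

44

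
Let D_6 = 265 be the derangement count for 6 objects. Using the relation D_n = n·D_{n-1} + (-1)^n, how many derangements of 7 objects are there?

D_7 = 7·265 - 1 = 1854.

1854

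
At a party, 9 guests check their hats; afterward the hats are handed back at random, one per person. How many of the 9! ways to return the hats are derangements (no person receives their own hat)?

Use !n = (n-1)(!(n-1) + !(n-2)).
!9 = 8·(14833 + 1854) = 8·16687 = 133496

133496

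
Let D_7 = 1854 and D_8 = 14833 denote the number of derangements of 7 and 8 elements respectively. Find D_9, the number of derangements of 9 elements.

133496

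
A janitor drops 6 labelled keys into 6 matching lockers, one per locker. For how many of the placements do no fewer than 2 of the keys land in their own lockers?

191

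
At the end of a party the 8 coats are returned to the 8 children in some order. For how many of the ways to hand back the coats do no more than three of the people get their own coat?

39549

Sum C(8,i)·!(8-i) for i = 0..3:
  i=0: C(8,0)·!8 = 1·14833 = 14833
  i=1: C(8,1)·!7 = 8·1854 = 14832
  i=2: C(8,2)·!6 = 28·265 = 7420
  i=3: C(8,3)·!5 = 56·44 = 2464
Total = 39549.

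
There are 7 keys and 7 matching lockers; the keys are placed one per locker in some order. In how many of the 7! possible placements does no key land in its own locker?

1854

!7 is the nearest integer to 7!/e.
7! = 5040, and 5040/e ≈ 1854.11, so !7 = 1854.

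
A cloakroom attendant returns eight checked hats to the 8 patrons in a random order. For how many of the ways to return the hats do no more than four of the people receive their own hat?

40179

# with exactly i fixed is C(8,i)·!(8-i); sum over i=0..4:
  i=0: C(8,0)·!8 = 1·14833 = 14833
  i=1: C(8,1)·!7 = 8·1854 = 14832
  i=2: C(8,2)·!6 = 28·265 = 7420
  i=3: C(8,3)·!5 = 56·44 = 2464
  i=4: C(8,4)·!4 = 70·9 = 630
Total = 40179.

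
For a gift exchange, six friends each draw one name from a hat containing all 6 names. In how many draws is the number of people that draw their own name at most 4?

719

Sum C(6,i)·!(6-i) for i = 0..4:
  i=0: C(6,0)·!6 = 1·265 = 265
  i=1: C(6,1)·!5 = 6·44 = 264
  i=2: C(6,2)·!4 = 15·9 = 135
  i=3: C(6,3)·!3 = 20·2 = 40
  i=4: C(6,4)·!2 = 15·1 = 15
Total = 719.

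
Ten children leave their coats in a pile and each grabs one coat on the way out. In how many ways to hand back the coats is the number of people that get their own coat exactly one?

1334960

Pick the single fixed position: C(10,1) = 10 ways.
The remaining 9 must be deranged: !9 = 133496.
Total: 10 × 133496 = 1334960.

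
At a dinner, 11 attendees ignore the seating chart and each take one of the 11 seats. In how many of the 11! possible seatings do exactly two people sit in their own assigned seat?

7342280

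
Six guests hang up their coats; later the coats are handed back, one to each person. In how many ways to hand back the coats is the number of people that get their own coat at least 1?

Sum C(6,i)·!(6-i) for i = 1..6:
  i=1: C(6,1)·!5 = 6·44 = 264
  i=2: C(6,2)·!4 = 15·9 = 135
  i=3: C(6,3)·!3 = 20·2 = 40
  i=4: C(6,4)·!2 = 15·1 = 15
  i=5: C(6,5)·!1 = 6·0 = 0
  i=6: C(6,6)·!0 = 1·1 = 1
Total = 455.

455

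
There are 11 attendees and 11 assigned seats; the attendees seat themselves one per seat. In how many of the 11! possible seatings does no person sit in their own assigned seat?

14684570

By inclusion-exclusion, !11 = Σ (-1)^k · 11!/k! for k=0..11
= 11! - 11!/1! + 11!/2! - 11!/3! + 11!/4! - 11!/5! + 11!/6! - 11!/7! + 11!/8! - 11!/9! + 11!/10! - 11!/11!
= 39916800 - 39916800 + 19958400 - 6652800 + 1663200 - 332640 + 55440 - 7920 + 990 - 110 + 11 - 1
= 14684570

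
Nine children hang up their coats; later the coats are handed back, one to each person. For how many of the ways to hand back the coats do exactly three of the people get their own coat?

Pick the 3 fixed positions: C(9,3) = 84 ways.
The other 6 form a derangement: !6 = 265.
Total: 84 × 265 = 22260.

22260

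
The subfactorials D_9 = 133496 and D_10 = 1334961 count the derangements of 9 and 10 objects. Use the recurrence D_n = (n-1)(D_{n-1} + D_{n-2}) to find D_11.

D_11 = (11-1)·(D_10 + D_9) = 10·(1334961 + 133496) = 10·1468457 = 14684570.

14684570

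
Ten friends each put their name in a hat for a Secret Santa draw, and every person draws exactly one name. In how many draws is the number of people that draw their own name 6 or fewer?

# with exactly i fixed is C(10,i)·!(10-i); sum over i=0..6:
  i=0: C(10,0)·!10 = 1·1334961 = 1334961
  i=1: C(10,1)·!9 = 10·133496 = 1334960
  i=2: C(10,2)·!8 = 45·14833 = 667485
  i=3: C(10,3)·!7 = 120·1854 = 222480
  i=4: C(10,4)·!6 = 210·265 = 55650
  i=5: C(10,5)·!5 = 252·44 = 11088
  i=6: C(10,6)·!4 = 210·9 = 1890
Total = 3628514.

3628514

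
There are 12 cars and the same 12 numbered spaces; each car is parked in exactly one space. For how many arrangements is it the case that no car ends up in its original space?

176214841

The number of derangements of 12 is !12 = Σ_{k=0}^{12} (-1)^k·12!/k!
= 12! - 12!/1! + 12!/2! - 12!/3! + 12!/4! - 12!/5! + 12!/6! - 12!/7! + 12!/8! - 12!/9! + 12!/10! - 12!/11! + 12!/12!
= 479001600 - 479001600 + 239500800 - 79833600 + 19958400 - 3991680 + 665280 - 95040 + 11880 - 1320 + 132 - 12 + 1
= 176214841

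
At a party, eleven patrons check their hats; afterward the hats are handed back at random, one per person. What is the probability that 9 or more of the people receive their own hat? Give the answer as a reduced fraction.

1/712800

Favorable outcomes: Σ_{i≥9} C(11,i)·!(11-i) = 55·1 + 11·0 + 1·1 = 56.
Total outcomes: 11! = 39916800.
Probability = 56/39916800 = 1/712800.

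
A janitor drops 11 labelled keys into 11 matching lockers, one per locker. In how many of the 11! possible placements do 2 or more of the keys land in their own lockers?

10547659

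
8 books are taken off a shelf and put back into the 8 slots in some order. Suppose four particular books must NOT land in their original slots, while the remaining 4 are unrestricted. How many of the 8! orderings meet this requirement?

24024

Let A_j be the event that the j-th constrained one is fixed. By inclusion-exclusion over the 4 events:
Σ_{j=0}^{4} (-1)^j C(4,j)(8-j)!
= C(4,0)·8! - C(4,1)·7! + C(4,2)·6! - C(4,3)·5! + C(4,4)·4!
= 40320 - 20160 + 4320 - 480 + 24
= 24024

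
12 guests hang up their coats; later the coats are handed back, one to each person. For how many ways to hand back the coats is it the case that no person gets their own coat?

176214841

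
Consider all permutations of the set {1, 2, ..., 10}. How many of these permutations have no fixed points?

1334961

The number of derangements of 10 is !10 = Σ_{k=0}^{10} (-1)^k·10!/k!
= 10! - 10!/1! + 10!/2! - 10!/3! + 10!/4! - 10!/5! + 10!/6! - 10!/7! + 10!/8! - 10!/9! + 10!/10!
= 3628800 - 3628800 + 1814400 - 604800 + 151200 - 30240 + 5040 - 720 + 90 - 10 + 1
= 1334961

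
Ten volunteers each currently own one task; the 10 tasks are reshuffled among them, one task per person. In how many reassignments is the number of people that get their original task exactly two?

Pick the 2 fixed positions: C(10,2) = 45 ways.
The remaining 8 must be deranged: !8 = 14833.
Total: 45 × 14833 = 667485.

667485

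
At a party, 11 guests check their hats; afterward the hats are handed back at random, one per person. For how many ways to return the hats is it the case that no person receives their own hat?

!11 is the nearest integer to 11!/e.
11! = 39916800, and 39916800/e ≈ 14684570.08, so !11 = 14684570.

14684570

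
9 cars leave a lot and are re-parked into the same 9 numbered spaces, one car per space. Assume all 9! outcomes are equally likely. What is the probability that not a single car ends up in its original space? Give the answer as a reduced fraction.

Favorable outcomes: !9 = 133496.
Total outcomes: 9! = 362880.
Probability = 133496/362880 = 16687/45360.

16687/45360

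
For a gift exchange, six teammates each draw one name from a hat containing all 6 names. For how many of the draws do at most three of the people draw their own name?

704

# with exactly i fixed is C(6,i)·!(6-i); sum over i=0..3:
  i=0: C(6,0)·!6 = 1·265 = 265
  i=1: C(6,1)·!5 = 6·44 = 264
  i=2: C(6,2)·!4 = 15·9 = 135
  i=3: C(6,3)·!3 = 20·2 = 40
Total = 704.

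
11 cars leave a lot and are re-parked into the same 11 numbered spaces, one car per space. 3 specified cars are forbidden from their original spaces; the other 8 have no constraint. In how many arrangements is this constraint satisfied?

30078720

Inclusion-exclusion on the 3 forbidden self-matches:
Σ_{j=0}^{3} (-1)^j C(3,j)(11-j)!
= C(3,0)·11! - C(3,1)·10! + C(3,2)·9! - C(3,3)·8!
= 39916800 - 10886400 + 1088640 - 40320
= 30078720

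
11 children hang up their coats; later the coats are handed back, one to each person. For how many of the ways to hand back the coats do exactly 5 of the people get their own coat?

Pick the 5 fixed positions: C(11,5) = 462 ways.
The remaining 6 must be deranged: !6 = 265.
Total: 462 × 265 = 122430.

122430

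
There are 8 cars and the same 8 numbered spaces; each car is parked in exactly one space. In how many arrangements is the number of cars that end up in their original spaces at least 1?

# with exactly i fixed is C(8,i)·!(8-i); sum over i=1..8:
  i=1: C(8,1)·!7 = 8·1854 = 14832
  i=2: C(8,2)·!6 = 28·265 = 7420
  i=3: C(8,3)·!5 = 56·44 = 2464
  i=4: C(8,4)·!4 = 70·9 = 630
  i=5: C(8,5)·!3 = 56·2 = 112
  i=6: C(8,6)·!2 = 28·1 = 28
  i=7: C(8,7)·!1 = 8·0 = 0
  i=8: C(8,8)·!0 = 1·1 = 1
Total = 25487.

25487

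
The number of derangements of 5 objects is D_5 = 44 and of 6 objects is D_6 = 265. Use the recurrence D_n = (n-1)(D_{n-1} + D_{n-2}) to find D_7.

1854

D_7 = (7-1)·(D_6 + D_5) = 6·(265 + 44) = 6·309 = 1854.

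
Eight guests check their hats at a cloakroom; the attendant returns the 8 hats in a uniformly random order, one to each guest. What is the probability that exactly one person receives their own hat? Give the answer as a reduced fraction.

103/280

Favorable outcomes: C(8,1)·!7 = 8·1854 = 14832.
Total outcomes: 8! = 40320.
Probability = 14832/40320 = 103/280.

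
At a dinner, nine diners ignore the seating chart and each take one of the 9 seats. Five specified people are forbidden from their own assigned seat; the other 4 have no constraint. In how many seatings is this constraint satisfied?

Let A_j be the event that the j-th constrained one is fixed. By inclusion-exclusion over the 5 events:
Σ_{j=0}^{5} (-1)^j C(5,j)(9-j)!
= C(5,0)·9! - C(5,1)·8! + C(5,2)·7! - C(5,3)·6! + C(5,4)·5! - C(5,5)·4!
= 362880 - 201600 + 50400 - 7200 + 600 - 24
= 205056

205056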